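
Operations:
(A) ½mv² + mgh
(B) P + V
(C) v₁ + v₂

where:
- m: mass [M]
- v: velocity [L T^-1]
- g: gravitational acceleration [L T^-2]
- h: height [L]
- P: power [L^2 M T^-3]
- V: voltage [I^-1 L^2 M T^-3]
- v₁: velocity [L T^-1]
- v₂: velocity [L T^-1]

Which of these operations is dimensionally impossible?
(B) P + V

(A) ½mv² + mgh: ½mv² [L^2 M T^-2] and mgh [L^2 M T^-2] — same dimensions ✓
(B) P + V: P [L^2 M T^-3] and V [I^-1 L^2 M T^-3] — different dimensions cannot be added/subtracted ✗
(C) v₁ + v₂: v₁ [L T^-1] and v₂ [L T^-1] — same dimensions ✓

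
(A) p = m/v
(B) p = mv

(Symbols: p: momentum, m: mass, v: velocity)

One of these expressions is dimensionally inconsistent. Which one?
(A)

(A) p = m/v: LHS [L M T^-1], RHS [L^-1 M T] ✗
(B) p = mv: LHS [L M T^-1], RHS [L M T^-1] ✓

Expression (A) p = m/v is dimensionally incorrect.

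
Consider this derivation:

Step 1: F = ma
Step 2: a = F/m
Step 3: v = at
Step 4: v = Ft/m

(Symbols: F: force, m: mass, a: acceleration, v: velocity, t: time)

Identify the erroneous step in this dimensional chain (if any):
No step introduces an error — all steps are dimensionally consistent.

Step 1: F = ma → LHS [L M T^-2], RHS [L M T^-2] ✓
Step 2: a = F/m → LHS [L T^-2], RHS [L T^-2] ✓
Step 3: v = at → LHS [L T^-1], RHS [L T^-1] ✓
Step 4: v = Ft/m → LHS [L T^-1], RHS [L T^-1] ✓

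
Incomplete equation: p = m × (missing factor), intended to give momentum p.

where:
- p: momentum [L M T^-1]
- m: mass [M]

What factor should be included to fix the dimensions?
v (velocity), dimensions [L T^-1]

p has dimensions [L M T^-1] and m has dimensions [M].
The missing factor must have dimensions [L M T^-1] / [M] = [L T^-1], i.e. velocity (v).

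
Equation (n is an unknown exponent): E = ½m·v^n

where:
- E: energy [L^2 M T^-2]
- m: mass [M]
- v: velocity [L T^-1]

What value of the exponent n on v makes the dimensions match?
n = 2

E has dimensions [L^2 M T^-2]; v has dimensions [L T^-1].
The rest of the RHS has dimensions [M], so v^n must supply [L^2 T^-2].
With n = 2: ½m·v^2 has dimensions [L^2 M T^-2], matching the LHS ✓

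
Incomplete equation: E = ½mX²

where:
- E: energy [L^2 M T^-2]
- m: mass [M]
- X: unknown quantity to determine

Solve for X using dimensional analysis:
X = v (velocity), dimensions [L T^-1]

E has dimensions [L^2 M T^-2]; the rest of the RHS (½m) has dimensions [M].
So X² must have dimensions [L^2 T^-2], i.e. X has dimensions [L T^-1] — X = v (velocity).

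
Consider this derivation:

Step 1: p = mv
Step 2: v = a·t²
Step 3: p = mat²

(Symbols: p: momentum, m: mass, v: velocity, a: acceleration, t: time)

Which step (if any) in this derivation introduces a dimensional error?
Step 2

Step 1: p = mv → LHS [L M T^-1], RHS [L M T^-1] ✓
Step 2: v = a·t² → LHS [L T^-1], RHS [L] ✗

The first dimensional inconsistency appears in step 2: v = a·t²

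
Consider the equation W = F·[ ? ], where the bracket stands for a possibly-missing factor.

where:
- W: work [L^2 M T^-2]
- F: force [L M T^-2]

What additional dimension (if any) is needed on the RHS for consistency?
[L] — length (e.g. a distance d)

W has dimensions [L^2 M T^-2]; F has dimensions [L M T^-2].
The bracketed factor must supply [L^2 M T^-2] / [L M T^-2] = [L].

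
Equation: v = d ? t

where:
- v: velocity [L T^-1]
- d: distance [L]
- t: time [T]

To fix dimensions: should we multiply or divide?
division (÷): v = d ÷ t

v [L T^-1]; d [L]; t [T].
d × t → [L T] ✗
d ÷ t → [L T^-1] ✓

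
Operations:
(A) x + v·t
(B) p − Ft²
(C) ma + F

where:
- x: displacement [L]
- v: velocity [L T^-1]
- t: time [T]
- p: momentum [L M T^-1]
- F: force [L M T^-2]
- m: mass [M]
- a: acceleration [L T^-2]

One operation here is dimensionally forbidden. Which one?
(B) p − Ft²

(A) x + v·t: x [L] and v·t [L] — same dimensions ✓
(B) p − Ft²: p [L M T^-1] and Ft² [L M] — different dimensions cannot be added/subtracted ✗
(C) ma + F: ma [L M T^-2] and F [L M T^-2] — same dimensions ✓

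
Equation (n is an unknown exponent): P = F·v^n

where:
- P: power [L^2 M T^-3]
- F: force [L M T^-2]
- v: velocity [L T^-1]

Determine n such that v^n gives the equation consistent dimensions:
n = 1

P has dimensions [L^2 M T^-3]; v has dimensions [L T^-1].
The rest of the RHS has dimensions [L M T^-2], so v^n must supply [L T^-1].
With n = 1: F·v^1 has dimensions [L^2 M T^-3], matching the LHS ✓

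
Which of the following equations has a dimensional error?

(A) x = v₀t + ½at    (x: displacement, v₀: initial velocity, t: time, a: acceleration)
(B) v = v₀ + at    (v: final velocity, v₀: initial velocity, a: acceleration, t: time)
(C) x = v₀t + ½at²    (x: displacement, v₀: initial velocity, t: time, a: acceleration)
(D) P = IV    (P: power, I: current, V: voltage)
(A) x = v₀t + ½at

The equation (A) x = v₀t + ½at is dimensionally incorrect.

LHS (x): [L]
RHS terms:
  - v₀t: [L] ✓
  - ½at: [L T^-1] ✗ (does not match LHS)

The dimensions do not match. The other three equations balance.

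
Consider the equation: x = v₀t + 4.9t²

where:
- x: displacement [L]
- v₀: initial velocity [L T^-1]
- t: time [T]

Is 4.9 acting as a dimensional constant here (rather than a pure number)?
Yes

x has dimensions [L], while t² alone has dimensions [T^2]. For the equation to balance, the factor 4.9 must carry dimensions [L T^-2] — it is a dimensional constant (a numerical value of a physical quantity with its units suppressed), not a pure number.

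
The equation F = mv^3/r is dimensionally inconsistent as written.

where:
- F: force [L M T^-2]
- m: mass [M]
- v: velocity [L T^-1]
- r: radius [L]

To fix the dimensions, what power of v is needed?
The exponent of v should be 2: F = mv^2/r

The LHS F has dimensions [L M T^-2]; v has dimensions [L T^-1].
As written, the RHS mv^3/r (exponent 3 on v) has dimensions [L^2 M T^-3], which does not match.
With exponent 2, the RHS mv^2/r has dimensions [L M T^-2], matching the LHS.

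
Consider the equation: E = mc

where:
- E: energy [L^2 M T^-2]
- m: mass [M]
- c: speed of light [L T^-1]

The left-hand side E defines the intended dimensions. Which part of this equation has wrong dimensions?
The right-hand side term mc

E has dimensions [L^2 M T^-2], but mc has dimensions [L M T^-1], so the term mc is dimensionally wrong for E.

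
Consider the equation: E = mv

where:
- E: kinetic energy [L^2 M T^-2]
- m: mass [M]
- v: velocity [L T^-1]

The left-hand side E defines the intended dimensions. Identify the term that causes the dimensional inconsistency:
The right-hand side term mv

E has dimensions [L^2 M T^-2], but mv has dimensions [L M T^-1], so the term mv is dimensionally wrong for E.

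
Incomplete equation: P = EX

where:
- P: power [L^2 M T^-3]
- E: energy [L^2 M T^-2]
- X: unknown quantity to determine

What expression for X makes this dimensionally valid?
X = f (inverse time / frequency (1/t)), dimensions [T^-1]

P has dimensions [L^2 M T^-3]; the rest of the RHS (E) has dimensions [L^2 M T^-2].
So X must have dimensions [T^-1] — X = f (inverse time / frequency (1/t)).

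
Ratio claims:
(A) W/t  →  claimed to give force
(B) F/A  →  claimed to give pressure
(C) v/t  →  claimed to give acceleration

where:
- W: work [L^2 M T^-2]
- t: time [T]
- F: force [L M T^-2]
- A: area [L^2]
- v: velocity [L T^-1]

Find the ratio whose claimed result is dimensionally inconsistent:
(A) W/t does not give force

(A) W/t: [L^2 M T^-3] ≠ force [L M T^-2] ✗
(B) F/A: [L^-1 M T^-2] = pressure [L^-1 M T^-2] ✓
(C) v/t: [L T^-2] = acceleration [L T^-2] ✓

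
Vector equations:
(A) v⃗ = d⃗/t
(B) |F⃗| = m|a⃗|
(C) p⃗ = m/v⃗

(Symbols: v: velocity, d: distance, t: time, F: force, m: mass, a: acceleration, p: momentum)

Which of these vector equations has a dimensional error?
(C) p⃗ = m/v⃗

(A) v⃗ = d⃗/t: LHS [L T^-1], RHS [L T^-1] ✓ — displacement (vector) divided by time (scalar)
(B) |F⃗| = m|a⃗|: LHS [L M T^-2], RHS [L M T^-2] ✓ — magnitudes of vectors are scalars
(C) p⃗ = m/v⃗: LHS [L M T^-1], RHS [L^-1 M T] ✗ — momentum is mass times velocity; should be mv⃗ (and division by a vector is undefined)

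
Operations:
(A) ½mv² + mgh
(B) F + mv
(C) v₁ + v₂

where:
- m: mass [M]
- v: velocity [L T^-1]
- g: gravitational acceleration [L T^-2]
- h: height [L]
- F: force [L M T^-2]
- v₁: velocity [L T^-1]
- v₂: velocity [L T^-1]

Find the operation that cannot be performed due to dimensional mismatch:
(B) F + mv

(A) ½mv² + mgh: ½mv² [L^2 M T^-2] and mgh [L^2 M T^-2] — same dimensions ✓
(B) F + mv: F [L M T^-2] and mv [L M T^-1] — different dimensions cannot be added/subtracted ✗
(C) v₁ + v₂: v₁ [L T^-1] and v₂ [L T^-1] — same dimensions ✓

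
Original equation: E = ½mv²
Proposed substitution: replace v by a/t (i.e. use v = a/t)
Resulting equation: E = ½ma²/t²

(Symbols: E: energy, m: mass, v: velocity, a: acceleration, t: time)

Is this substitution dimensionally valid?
No

[v] = [L T^-1] and [a/t] = [L T^-3]. These differ, so the substitution replaces a quantity by one of different dimensions and the result E = ½ma²/t² has LHS [L^2 M T^-2] vs RHS [L^2 M T^-6] — inconsistent.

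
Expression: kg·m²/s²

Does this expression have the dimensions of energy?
Yes

The expression kg·m²/s² has dimensions [L^2 M T^-2], which is exactly energy [L^2 M T^-2].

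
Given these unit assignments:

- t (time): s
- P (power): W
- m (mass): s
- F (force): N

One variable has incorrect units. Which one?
m

The variable m (mass) should have units kg, not s.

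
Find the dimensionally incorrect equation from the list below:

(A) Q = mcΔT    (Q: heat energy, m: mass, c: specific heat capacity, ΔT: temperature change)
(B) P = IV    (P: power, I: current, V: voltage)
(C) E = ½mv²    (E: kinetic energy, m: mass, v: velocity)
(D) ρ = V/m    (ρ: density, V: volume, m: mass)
(D) ρ = V/m

The equation (D) ρ = V/m is dimensionally incorrect.

LHS (ρ): [L^-3 M]
RHS (V/m): [L^3 M^-1] ✗

The dimensions do not match. The other three equations balance.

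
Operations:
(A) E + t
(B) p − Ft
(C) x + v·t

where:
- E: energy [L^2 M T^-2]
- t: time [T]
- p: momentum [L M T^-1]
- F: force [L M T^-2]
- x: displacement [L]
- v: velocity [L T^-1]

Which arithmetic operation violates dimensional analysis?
(A) E + t

(A) E + t: E [L^2 M T^-2] and t [T] — different dimensions cannot be added/subtracted ✗
(B) p − Ft: p [L M T^-1] and Ft [L M T^-1] — same dimensions ✓
(C) x + v·t: x [L] and v·t [L] — same dimensions ✓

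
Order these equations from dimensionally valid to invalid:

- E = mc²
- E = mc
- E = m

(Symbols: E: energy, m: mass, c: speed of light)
Dimensionally correct: E = mc²
Dimensionally incorrect: E = mc, E = m
Ordered (correct first, then incorrect): E = mc², E = mc, E = m

- E = mc²: LHS [L^2 M T^-2], RHS [L^2 M T^-2] → correct ✓
- E = mc: LHS [L^2 M T^-2], RHS [L M T^-1] → incorrect ✗
- E = m: LHS [L^2 M T^-2], RHS [M] → incorrect ✗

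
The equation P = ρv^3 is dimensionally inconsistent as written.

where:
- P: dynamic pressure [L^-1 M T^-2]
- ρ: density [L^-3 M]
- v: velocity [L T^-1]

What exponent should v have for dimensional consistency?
The exponent of v should be 2: P = ρv^2

The LHS P has dimensions [L^-1 M T^-2]; v has dimensions [L T^-1].
As written, the RHS ρv^3 (exponent 3 on v) has dimensions [M T^-3], which does not match.
With exponent 2, the RHS ρv^2 has dimensions [L^-1 M T^-2], matching the LHS.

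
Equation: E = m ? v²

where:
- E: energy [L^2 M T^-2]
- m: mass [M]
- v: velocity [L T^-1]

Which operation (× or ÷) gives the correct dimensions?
multiplication (×): E = m × v²

E [L^2 M T^-2]; m [M]; v² [L^2 T^-2].
m × v² → [L^2 M T^-2] ✓
m ÷ v² → [L^-2 M T^2] ✗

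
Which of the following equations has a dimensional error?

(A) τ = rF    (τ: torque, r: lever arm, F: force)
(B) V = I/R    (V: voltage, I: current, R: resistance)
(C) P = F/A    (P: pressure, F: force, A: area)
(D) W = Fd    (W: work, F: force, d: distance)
(B) V = I/R

The equation (B) V = I/R is dimensionally incorrect.

LHS (V): [I^-1 L^2 M T^-3]
RHS (I/R): [I^3 L^-2 M^-1 T^3] ✗

The dimensions do not match. The other three equations balance.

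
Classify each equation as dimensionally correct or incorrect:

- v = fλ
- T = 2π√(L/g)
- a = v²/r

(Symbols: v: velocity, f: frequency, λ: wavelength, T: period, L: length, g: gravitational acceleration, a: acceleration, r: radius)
Dimensionally correct: v = fλ, T = 2π√(L/g), a = v²/r
Dimensionally incorrect: none
Ordered (correct first, then incorrect): v = fλ, T = 2π√(L/g), a = v²/r

- v = fλ: LHS [L T^-1], RHS [L T^-1] → correct ✓
- T = 2π√(L/g): LHS [T], RHS [T] → correct ✓
- a = v²/r: LHS [L T^-2], RHS [L T^-2] → correct ✓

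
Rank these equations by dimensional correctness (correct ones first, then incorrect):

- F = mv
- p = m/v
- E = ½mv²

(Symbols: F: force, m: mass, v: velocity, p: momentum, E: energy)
Dimensionally correct: E = ½mv²
Dimensionally incorrect: F = mv, p = m/v
Ordered (correct first, then incorrect): E = ½mv², F = mv, p = m/v

- F = mv: LHS [L M T^-2], RHS [L M T^-1] → incorrect ✗
- p = m/v: LHS [L M T^-1], RHS [L^-1 M T] → incorrect ✗
- E = ½mv²: LHS [L^2 M T^-2], RHS [L^2 M T^-2] → correct ✓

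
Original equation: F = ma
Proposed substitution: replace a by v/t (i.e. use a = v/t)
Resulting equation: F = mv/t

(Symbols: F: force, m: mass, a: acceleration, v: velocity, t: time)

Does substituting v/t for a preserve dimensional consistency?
Yes

[a] = [L T^-2] and [v/t] = [L T^-2]. These match, so the substitution replaces a quantity by one of the same dimensions and the result F = mv/t has LHS [L M T^-2] vs RHS [L M T^-2] — still consistent.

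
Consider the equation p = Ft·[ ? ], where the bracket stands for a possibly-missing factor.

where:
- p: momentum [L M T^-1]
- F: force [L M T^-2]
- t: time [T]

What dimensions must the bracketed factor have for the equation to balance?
Nothing is missing — the bracketed factor must be dimensionless.

p has dimensions [L M T^-1] and Ft already has dimensions [L M T^-1], so p = Ft is dimensionally complete.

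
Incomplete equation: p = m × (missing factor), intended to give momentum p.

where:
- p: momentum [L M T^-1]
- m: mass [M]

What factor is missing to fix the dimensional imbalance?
v (velocity), dimensions [L T^-1]

p has dimensions [L M T^-1] and m has dimensions [M].
The missing factor must have dimensions [L M T^-1] / [M] = [L T^-1], i.e. velocity (v).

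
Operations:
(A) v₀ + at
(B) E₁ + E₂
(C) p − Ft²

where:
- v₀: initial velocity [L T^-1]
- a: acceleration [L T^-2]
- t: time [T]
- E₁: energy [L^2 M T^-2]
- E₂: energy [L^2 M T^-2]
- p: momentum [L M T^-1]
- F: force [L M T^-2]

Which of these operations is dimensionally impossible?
(C) p − Ft²

(A) v₀ + at: v₀ [L T^-1] and at [L T^-1] — same dimensions ✓
(B) E₁ + E₂: E₁ [L^2 M T^-2] and E₂ [L^2 M T^-2] — same dimensions ✓
(C) p − Ft²: p [L M T^-1] and Ft² [L M] — different dimensions cannot be added/subtracted ✗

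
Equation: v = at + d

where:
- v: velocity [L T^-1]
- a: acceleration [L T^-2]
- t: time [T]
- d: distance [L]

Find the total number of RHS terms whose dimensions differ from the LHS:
1

LHS v: [L T^-1]
- at: [L T^-1] ✓
- d: [L] ✗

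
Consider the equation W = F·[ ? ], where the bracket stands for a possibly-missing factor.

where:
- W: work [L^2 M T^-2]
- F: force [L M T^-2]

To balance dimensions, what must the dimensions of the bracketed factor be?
[L] — length (e.g. a distance d)

W has dimensions [L^2 M T^-2]; F has dimensions [L M T^-2].
The bracketed factor must supply [L^2 M T^-2] / [L M T^-2] = [L].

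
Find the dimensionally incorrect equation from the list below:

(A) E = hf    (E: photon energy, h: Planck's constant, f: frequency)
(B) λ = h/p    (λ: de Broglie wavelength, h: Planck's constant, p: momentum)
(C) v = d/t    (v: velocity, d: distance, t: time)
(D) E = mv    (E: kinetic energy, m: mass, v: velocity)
(D) E = mv

The equation (D) E = mv is dimensionally incorrect.

LHS (E): [L^2 M T^-2]
RHS (mv): [L M T^-1] ✗

The dimensions do not match. The other three equations balance.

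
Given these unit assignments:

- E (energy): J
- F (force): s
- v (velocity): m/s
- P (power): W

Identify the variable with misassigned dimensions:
F

The variable F (force) should have units N, not s.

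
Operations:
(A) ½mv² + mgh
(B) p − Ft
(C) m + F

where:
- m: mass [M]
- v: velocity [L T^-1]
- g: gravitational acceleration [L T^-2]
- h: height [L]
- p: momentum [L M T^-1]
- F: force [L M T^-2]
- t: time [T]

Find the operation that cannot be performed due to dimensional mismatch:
(C) m + F

(A) ½mv² + mgh: ½mv² [L^2 M T^-2] and mgh [L^2 M T^-2] — same dimensions ✓
(B) p − Ft: p [L M T^-1] and Ft [L M T^-1] — same dimensions ✓
(C) m + F: m [M] and F [L M T^-2] — different dimensions cannot be added/subtracted ✗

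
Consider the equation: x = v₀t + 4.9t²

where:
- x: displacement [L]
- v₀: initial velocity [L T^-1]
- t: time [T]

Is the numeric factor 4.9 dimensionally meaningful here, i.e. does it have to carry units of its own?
Yes

x has dimensions [L], while t² alone has dimensions [T^2]. For the equation to balance, the factor 4.9 must carry dimensions [L T^-2] — it is a dimensional constant (a numerical value of a physical quantity with its units suppressed), not a pure number.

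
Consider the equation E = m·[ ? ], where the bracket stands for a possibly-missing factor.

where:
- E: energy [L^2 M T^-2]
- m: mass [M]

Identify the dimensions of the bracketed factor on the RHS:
[L^2 T^-2] — velocity squared (e.g. v²)

E has dimensions [L^2 M T^-2]; m has dimensions [M].
The bracketed factor must supply [L^2 M T^-2] / [M] = [L^2 T^-2].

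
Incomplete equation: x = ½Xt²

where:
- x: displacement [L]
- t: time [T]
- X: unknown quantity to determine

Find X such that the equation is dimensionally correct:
X = a (acceleration), dimensions [L T^-2]

x has dimensions [L]; the rest of the RHS (½ t²) has dimensions [T^2].
So X must have dimensions [L T^-2] — X = a (acceleration).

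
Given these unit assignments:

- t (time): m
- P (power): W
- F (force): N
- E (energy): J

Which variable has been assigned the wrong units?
t

The variable t (time) should have units s, not m.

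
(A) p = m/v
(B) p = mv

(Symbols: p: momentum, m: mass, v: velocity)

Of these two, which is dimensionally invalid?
(A)

(A) p = m/v: LHS [L M T^-1], RHS [L^-1 M T] ✗
(B) p = mv: LHS [L M T^-1], RHS [L M T^-1] ✓

Expression (A) p = m/v is dimensionally incorrect.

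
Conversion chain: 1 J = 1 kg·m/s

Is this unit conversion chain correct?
The chain is incorrect (it contains an error).

Incorrect: Joule is kg·m²/s², not kg·m/s (that is momentum)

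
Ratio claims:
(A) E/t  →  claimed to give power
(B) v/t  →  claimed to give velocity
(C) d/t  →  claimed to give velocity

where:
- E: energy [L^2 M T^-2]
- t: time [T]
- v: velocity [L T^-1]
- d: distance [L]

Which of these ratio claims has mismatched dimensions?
(B) v/t does not give velocity

(A) E/t: [L^2 M T^-3] = power [L^2 M T^-3] ✓
(B) v/t: [L T^-2] ≠ velocity [L T^-1] ✗
(C) d/t: [L T^-1] = velocity [L T^-1] ✓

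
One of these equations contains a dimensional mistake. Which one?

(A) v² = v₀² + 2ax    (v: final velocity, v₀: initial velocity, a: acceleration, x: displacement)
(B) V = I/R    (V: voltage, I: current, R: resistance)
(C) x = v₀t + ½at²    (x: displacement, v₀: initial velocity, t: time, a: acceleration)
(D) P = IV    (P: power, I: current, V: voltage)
(B) V = I/R

The equation (B) V = I/R is dimensionally incorrect.

LHS (V): [I^-1 L^2 M T^-3]
RHS (I/R): [I^3 L^-2 M^-1 T^3] ✗

The dimensions do not match. The other three equations balance.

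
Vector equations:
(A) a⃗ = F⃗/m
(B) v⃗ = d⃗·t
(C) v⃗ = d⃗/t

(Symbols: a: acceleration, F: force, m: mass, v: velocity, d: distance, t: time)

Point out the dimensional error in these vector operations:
(B) v⃗ = d⃗·t

(A) a⃗ = F⃗/m: LHS [L T^-2], RHS [L T^-2] ✓ — force (vector) divided by mass (scalar)
(B) v⃗ = d⃗·t: LHS [L T^-1], RHS [L T] ✗ — velocity is displacement per time; should be d⃗/t
(C) v⃗ = d⃗/t: LHS [L T^-1], RHS [L T^-1] ✓ — displacement (vector) divided by time (scalar)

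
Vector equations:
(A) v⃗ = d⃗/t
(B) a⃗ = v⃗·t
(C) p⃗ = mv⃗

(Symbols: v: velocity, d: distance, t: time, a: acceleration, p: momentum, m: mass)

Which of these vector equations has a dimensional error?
(B) a⃗ = v⃗·t

(A) v⃗ = d⃗/t: LHS [L T^-1], RHS [L T^-1] ✓ — displacement (vector) divided by time (scalar)
(B) a⃗ = v⃗·t: LHS [L T^-2], RHS [L] ✗ — acceleration is velocity per time; should be v⃗/t
(C) p⃗ = mv⃗: LHS [L M T^-1], RHS [L M T^-1] ✓ — mass (scalar) times velocity (vector)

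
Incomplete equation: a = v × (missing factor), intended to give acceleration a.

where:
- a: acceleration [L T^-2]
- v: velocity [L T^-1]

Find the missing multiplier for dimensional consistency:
1/t (inverse time), dimensions [T^-1]

a has dimensions [L T^-2] and v has dimensions [L T^-1].
The missing factor must have dimensions [L T^-2] / [L T^-1] = [T^-1], i.e. inverse time (1/t).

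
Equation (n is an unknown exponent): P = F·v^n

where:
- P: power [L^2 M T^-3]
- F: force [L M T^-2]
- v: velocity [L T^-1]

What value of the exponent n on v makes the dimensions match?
n = 1

P has dimensions [L^2 M T^-3]; v has dimensions [L T^-1].
The rest of the RHS has dimensions [L M T^-2], so v^n must supply [L T^-1].
With n = 1: F·v^1 has dimensions [L^2 M T^-3], matching the LHS ✓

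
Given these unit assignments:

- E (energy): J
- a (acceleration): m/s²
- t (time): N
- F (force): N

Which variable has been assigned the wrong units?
t

The variable t (time) should have units s, not N.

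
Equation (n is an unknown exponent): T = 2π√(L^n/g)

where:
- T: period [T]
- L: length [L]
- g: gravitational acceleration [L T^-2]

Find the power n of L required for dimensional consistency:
n = 1

T has dimensions [T]; L has dimensions [L].
With n = 1: 2π√(L^1/g) has dimensions [T], matching the LHS ✓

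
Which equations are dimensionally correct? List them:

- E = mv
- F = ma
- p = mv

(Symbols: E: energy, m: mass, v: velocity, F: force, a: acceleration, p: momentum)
Dimensionally correct: F = ma, p = mv
Dimensionally incorrect: E = mv
Ordered (correct first, then incorrect): F = ma, p = mv, E = mv

- E = mv: LHS [L^2 M T^-2], RHS [L M T^-1] → incorrect ✗
- F = ma: LHS [L M T^-2], RHS [L M T^-2] → correct ✓
- p = mv: LHS [L M T^-1], RHS [L M T^-1] → correct ✓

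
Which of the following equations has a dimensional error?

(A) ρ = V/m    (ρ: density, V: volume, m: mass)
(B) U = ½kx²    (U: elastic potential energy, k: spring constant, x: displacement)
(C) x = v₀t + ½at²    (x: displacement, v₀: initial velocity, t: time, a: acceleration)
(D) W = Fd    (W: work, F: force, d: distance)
(A) ρ = V/m

The equation (A) ρ = V/m is dimensionally incorrect.

LHS (ρ): [L^-3 M]
RHS (V/m): [L^3 M^-1] ✗

The dimensions do not match. The other three equations balance.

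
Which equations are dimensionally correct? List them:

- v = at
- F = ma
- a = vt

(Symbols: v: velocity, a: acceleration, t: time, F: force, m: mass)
Dimensionally correct: v = at, F = ma
Dimensionally incorrect: a = vt
Ordered (correct first, then incorrect): v = at, F = ma, a = vt

- v = at: LHS [L T^-1], RHS [L T^-1] → correct ✓
- F = ma: LHS [L M T^-2], RHS [L M T^-2] → correct ✓
- a = vt: LHS [L T^-2], RHS [L] → incorrect ✗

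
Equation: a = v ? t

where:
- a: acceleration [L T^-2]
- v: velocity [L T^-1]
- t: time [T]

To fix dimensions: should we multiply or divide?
division (÷): a = v ÷ t

a [L T^-2]; v [L T^-1]; t [T].
v × t → [L] ✗
v ÷ t → [L T^-2] ✓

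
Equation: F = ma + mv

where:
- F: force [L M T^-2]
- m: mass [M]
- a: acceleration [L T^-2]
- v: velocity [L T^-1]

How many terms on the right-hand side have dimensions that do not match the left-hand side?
1

LHS F: [L M T^-2]
- ma: [L M T^-2] ✓
- mv: [L M T^-1] ✗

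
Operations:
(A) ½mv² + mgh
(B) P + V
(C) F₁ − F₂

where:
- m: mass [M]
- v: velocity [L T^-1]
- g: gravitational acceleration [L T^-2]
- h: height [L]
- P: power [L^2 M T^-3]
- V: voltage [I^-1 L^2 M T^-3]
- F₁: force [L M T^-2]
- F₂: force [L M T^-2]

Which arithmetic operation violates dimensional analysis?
(B) P + V

(A) ½mv² + mgh: ½mv² [L^2 M T^-2] and mgh [L^2 M T^-2] — same dimensions ✓
(B) P + V: P [L^2 M T^-3] and V [I^-1 L^2 M T^-3] — different dimensions cannot be added/subtracted ✗
(C) F₁ − F₂: F₁ [L M T^-2] and F₂ [L M T^-2] — same dimensions ✓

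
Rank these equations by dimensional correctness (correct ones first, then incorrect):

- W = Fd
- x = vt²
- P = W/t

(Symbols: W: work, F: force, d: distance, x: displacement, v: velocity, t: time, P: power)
Dimensionally correct: W = Fd, P = W/t
Dimensionally incorrect: x = vt²
Ordered (correct first, then incorrect): W = Fd, P = W/t, x = vt²

- W = Fd: LHS [L^2 M T^-2], RHS [L^2 M T^-2] → correct ✓
- x = vt²: LHS [L], RHS [L T] → incorrect ✗
- P = W/t: LHS [L^2 M T^-3], RHS [L^2 M T^-3] → correct ✓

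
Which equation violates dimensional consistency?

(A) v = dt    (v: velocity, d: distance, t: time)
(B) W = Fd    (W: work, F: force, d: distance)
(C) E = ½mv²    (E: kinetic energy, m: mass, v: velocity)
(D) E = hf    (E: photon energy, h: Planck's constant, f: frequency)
(A) v = dt

The equation (A) v = dt is dimensionally incorrect.

LHS (v): [L T^-1]
RHS (dt): [L T] ✗

The dimensions do not match. The other three equations balance.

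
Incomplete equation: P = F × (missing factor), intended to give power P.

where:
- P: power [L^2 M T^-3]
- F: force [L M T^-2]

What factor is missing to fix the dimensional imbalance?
v (velocity), dimensions [L T^-1]

P has dimensions [L^2 M T^-3] and F has dimensions [L M T^-2].
The missing factor must have dimensions [L^2 M T^-3] / [L M T^-2] = [L T^-1], i.e. velocity (v).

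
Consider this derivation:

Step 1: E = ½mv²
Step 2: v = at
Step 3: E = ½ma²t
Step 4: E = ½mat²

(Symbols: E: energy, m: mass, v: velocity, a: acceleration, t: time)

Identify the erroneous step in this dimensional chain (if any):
Step 3

Step 1: E = ½mv² → LHS [L^2 M T^-2], RHS [L^2 M T^-2] ✓
Step 2: v = at → LHS [L T^-1], RHS [L T^-1] ✓
Step 3: E = ½ma²t → LHS [L^2 M T^-2], RHS [L^2 M T^-3] ✗

The first dimensional inconsistency appears in step 3: E = ½ma²t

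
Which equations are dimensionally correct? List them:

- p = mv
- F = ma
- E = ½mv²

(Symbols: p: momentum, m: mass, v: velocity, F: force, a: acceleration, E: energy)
Dimensionally correct: p = mv, F = ma, E = ½mv²
Dimensionally incorrect: none
Ordered (correct first, then incorrect): p = mv, F = ma, E = ½mv²

- p = mv: LHS [L M T^-1], RHS [L M T^-1] → correct ✓
- F = ma: LHS [L M T^-2], RHS [L M T^-2] → correct ✓
- E = ½mv²: LHS [L^2 M T^-2], RHS [L^2 M T^-2] → correct ✓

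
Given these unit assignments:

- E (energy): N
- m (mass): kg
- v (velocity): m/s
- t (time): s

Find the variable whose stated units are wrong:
E

The variable E (energy) should have units J, not N.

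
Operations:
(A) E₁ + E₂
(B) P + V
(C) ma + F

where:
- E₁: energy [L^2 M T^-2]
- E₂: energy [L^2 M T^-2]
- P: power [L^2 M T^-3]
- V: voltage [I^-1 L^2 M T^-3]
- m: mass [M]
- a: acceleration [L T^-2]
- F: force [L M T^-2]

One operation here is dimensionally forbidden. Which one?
(B) P + V

(A) E₁ + E₂: E₁ [L^2 M T^-2] and E₂ [L^2 M T^-2] — same dimensions ✓
(B) P + V: P [L^2 M T^-3] and V [I^-1 L^2 M T^-3] — different dimensions cannot be added/subtracted ✗
(C) ma + F: ma [L M T^-2] and F [L M T^-2] — same dimensions ✓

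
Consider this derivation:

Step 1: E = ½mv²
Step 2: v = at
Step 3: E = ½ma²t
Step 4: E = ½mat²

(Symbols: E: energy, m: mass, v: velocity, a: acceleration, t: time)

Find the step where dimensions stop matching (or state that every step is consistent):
Step 3

Step 1: E = ½mv² → LHS [L^2 M T^-2], RHS [L^2 M T^-2] ✓
Step 2: v = at → LHS [L T^-1], RHS [L T^-1] ✓
Step 3: E = ½ma²t → LHS [L^2 M T^-2], RHS [L^2 M T^-3] ✗

The first dimensional inconsistency appears in step 3: E = ½ma²t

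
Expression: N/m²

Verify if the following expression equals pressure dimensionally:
Yes

The expression N/m² has dimensions [L^-1 M T^-2], which is exactly pressure [L^-1 M T^-2].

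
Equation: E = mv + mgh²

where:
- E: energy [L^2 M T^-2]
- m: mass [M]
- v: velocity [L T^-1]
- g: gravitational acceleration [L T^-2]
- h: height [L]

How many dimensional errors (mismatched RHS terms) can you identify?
2

LHS E: [L^2 M T^-2]
- mv: [L M T^-1] ✗
- mgh²: [L^3 M T^-2] ✗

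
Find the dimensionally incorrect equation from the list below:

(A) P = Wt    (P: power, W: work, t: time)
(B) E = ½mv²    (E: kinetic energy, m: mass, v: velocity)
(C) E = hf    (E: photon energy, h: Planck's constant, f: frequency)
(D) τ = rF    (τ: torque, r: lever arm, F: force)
(A) P = Wt

The equation (A) P = Wt is dimensionally incorrect.

LHS (P): [L^2 M T^-3]
RHS (Wt): [L^2 M T^-1] ✗

The dimensions do not match. The other three equations balance.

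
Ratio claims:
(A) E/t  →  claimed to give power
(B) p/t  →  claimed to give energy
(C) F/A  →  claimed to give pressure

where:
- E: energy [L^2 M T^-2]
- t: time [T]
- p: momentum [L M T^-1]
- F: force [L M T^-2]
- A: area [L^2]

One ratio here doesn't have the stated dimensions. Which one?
(B) p/t does not give energy

(A) E/t: [L^2 M T^-3] = power [L^2 M T^-3] ✓
(B) p/t: [L M T^-2] ≠ energy [L^2 M T^-2] ✗
(C) F/A: [L^-1 M T^-2] = pressure [L^-1 M T^-2] ✓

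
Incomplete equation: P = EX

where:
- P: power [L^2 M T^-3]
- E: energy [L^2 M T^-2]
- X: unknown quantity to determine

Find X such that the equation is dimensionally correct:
X = f (inverse time / frequency (1/t)), dimensions [T^-1]

P has dimensions [L^2 M T^-3]; the rest of the RHS (E) has dimensions [L^2 M T^-2].
So X must have dimensions [T^-1] — X = f (inverse time / frequency (1/t)).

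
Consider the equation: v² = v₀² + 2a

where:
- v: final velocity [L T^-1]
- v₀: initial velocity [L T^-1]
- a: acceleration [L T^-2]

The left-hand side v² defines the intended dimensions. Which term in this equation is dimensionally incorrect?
The term 2a

Checking each RHS term against the LHS:
- v₀²: [L^2 T^-2] — matches v² [L^2 T^-2] ✓
- 2a: [L T^-2] — does NOT match v² [L^2 T^-2] ✗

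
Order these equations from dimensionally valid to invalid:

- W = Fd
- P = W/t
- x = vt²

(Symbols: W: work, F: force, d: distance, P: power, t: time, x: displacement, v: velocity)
Dimensionally correct: W = Fd, P = W/t
Dimensionally incorrect: x = vt²
Ordered (correct first, then incorrect): W = Fd, P = W/t, x = vt²

- W = Fd: LHS [L^2 M T^-2], RHS [L^2 M T^-2] → correct ✓
- P = W/t: LHS [L^2 M T^-3], RHS [L^2 M T^-3] → correct ✓
- x = vt²: LHS [L], RHS [L T] → incorrect ✗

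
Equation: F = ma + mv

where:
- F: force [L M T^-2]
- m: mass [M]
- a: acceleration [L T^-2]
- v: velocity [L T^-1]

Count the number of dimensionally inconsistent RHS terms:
1

LHS F: [L M T^-2]
- ma: [L M T^-2] ✓
- mv: [L M T^-1] ✗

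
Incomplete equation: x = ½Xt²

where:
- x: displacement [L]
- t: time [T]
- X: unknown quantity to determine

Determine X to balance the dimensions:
X = a (acceleration), dimensions [L T^-2]

x has dimensions [L]; the rest of the RHS (½ t²) has dimensions [T^2].
So X must have dimensions [L T^-2] — X = a (acceleration).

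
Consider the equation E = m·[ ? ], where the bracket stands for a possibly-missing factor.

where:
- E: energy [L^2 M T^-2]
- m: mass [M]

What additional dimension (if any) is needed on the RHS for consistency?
[L^2 T^-2] — velocity squared (e.g. v²)

E has dimensions [L^2 M T^-2]; m has dimensions [M].
The bracketed factor must supply [L^2 M T^-2] / [M] = [L^2 T^-2].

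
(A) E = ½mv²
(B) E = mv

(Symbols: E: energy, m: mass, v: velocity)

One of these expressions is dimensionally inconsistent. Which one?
(B)

(A) E = ½mv²: LHS [L^2 M T^-2], RHS [L^2 M T^-2] ✓
(B) E = mv: LHS [L^2 M T^-2], RHS [L M T^-1] ✗

Expression (B) E = mv is dimensionally incorrect.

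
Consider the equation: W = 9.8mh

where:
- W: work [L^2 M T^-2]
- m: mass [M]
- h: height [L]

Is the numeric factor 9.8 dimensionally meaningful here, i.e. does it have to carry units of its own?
Yes

W has dimensions [L^2 M T^-2], while mh alone has dimensions [L M]. For the equation to balance, the factor 9.8 must carry dimensions [L T^-2] — it is a dimensional constant (a numerical value of a physical quantity with its units suppressed), not a pure number.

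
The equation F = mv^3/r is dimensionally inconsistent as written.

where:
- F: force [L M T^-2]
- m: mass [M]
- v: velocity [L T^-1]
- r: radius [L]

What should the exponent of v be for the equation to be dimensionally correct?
The exponent of v should be 2: F = mv^2/r

The LHS F has dimensions [L M T^-2]; v has dimensions [L T^-1].
As written, the RHS mv^3/r (exponent 3 on v) has dimensions [L^2 M T^-3], which does not match.
With exponent 2, the RHS mv^2/r has dimensions [L M T^-2], matching the LHS.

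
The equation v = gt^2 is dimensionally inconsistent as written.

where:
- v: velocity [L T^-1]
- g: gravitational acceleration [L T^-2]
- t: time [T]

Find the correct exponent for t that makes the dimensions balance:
The exponent of t should be 1: v = gt

The LHS v has dimensions [L T^-1]; t has dimensions [T].
As written, the RHS gt^2 (exponent 2 on t) has dimensions [L], which does not match.
With exponent 1, the RHS gt has dimensions [L T^-1], matching the LHS.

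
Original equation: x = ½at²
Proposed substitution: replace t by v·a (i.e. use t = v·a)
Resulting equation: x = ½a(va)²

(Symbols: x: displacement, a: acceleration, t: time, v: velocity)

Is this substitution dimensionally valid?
No

[t] = [T] and [v·a] = [L^2 T^-3]. These differ, so the substitution replaces a quantity by one of different dimensions and the result x = ½a(va)² has LHS [L] vs RHS [L^5 T^-8] — inconsistent.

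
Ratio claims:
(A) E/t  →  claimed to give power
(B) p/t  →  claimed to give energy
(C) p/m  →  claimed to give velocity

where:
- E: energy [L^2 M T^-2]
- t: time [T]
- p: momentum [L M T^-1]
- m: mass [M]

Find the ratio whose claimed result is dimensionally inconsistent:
(B) p/t does not give energy

(A) E/t: [L^2 M T^-3] = power [L^2 M T^-3] ✓
(B) p/t: [L M T^-2] ≠ energy [L^2 M T^-2] ✗
(C) p/m: [L T^-1] = velocity [L T^-1] ✓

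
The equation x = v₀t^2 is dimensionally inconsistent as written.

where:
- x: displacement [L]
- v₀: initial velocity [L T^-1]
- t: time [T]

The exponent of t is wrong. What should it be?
The exponent of t should be 1: x = v₀t

The LHS x has dimensions [L]; t has dimensions [T].
As written, the RHS v₀t^2 (exponent 2 on t) has dimensions [L T], which does not match.
With exponent 1, the RHS v₀t has dimensions [L], matching the LHS.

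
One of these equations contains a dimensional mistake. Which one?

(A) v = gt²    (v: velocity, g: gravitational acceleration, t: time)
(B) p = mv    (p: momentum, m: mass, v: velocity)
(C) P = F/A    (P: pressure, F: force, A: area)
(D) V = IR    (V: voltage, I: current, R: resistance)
(A) v = gt²

The equation (A) v = gt² is dimensionally incorrect.

LHS (v): [L T^-1]
RHS (gt²): [L] ✗

The dimensions do not match. The other three equations balance.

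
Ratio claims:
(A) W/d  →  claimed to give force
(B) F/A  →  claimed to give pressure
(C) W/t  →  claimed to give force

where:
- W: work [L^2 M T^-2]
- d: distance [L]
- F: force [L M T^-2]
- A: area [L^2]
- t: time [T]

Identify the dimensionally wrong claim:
(C) W/t does not give force

(A) W/d: [L M T^-2] = force [L M T^-2] ✓
(B) F/A: [L^-1 M T^-2] = pressure [L^-1 M T^-2] ✓
(C) W/t: [L^2 M T^-3] ≠ force [L M T^-2] ✗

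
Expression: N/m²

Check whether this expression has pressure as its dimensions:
Yes

The expression N/m² has dimensions [L^-1 M T^-2], which is exactly pressure [L^-1 M T^-2].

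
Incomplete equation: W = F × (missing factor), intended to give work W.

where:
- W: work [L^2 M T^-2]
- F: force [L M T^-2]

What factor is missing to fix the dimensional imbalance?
d (distance), dimensions [L]

W has dimensions [L^2 M T^-2] and F has dimensions [L M T^-2].
The missing factor must have dimensions [L^2 M T^-2] / [L M T^-2] = [L], i.e. distance (d).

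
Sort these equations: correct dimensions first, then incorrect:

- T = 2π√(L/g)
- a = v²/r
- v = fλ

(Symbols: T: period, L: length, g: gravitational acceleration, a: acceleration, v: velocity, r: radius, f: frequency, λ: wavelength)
Dimensionally correct: T = 2π√(L/g), a = v²/r, v = fλ
Dimensionally incorrect: none
Ordered (correct first, then incorrect): T = 2π√(L/g), a = v²/r, v = fλ

- T = 2π√(L/g): LHS [T], RHS [T] → correct ✓
- a = v²/r: LHS [L T^-2], RHS [L T^-2] → correct ✓
- v = fλ: LHS [L T^-1], RHS [L T^-1] → correct ✓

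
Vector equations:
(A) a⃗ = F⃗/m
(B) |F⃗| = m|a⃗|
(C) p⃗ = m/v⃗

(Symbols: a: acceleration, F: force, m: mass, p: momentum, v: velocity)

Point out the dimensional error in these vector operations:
(C) p⃗ = m/v⃗

(A) a⃗ = F⃗/m: LHS [L T^-2], RHS [L T^-2] ✓ — force (vector) divided by mass (scalar)
(B) |F⃗| = m|a⃗|: LHS [L M T^-2], RHS [L M T^-2] ✓ — magnitudes of vectors are scalars
(C) p⃗ = m/v⃗: LHS [L M T^-1], RHS [L^-1 M T] ✗ — momentum is mass times velocity; should be mv⃗ (and division by a vector is undefined)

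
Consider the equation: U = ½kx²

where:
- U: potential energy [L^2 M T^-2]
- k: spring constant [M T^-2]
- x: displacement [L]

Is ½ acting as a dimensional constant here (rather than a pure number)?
No

U has dimensions [L^2 M T^-2] and kx² already has dimensions [L^2 M T^-2], so the equation balances without ½ contributing any dimensions. ½ is a pure (dimensionless) number; changing or removing it would not affect dimensional consistency.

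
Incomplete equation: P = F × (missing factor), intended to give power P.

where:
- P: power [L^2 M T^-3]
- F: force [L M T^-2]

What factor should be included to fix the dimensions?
v (velocity), dimensions [L T^-1]

P has dimensions [L^2 M T^-3] and F has dimensions [L M T^-2].
The missing factor must have dimensions [L^2 M T^-3] / [L M T^-2] = [L T^-1], i.e. velocity (v).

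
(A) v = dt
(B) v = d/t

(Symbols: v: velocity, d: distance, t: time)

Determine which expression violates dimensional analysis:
(A)

(A) v = dt: LHS [L T^-1], RHS [L T] ✗
(B) v = d/t: LHS [L T^-1], RHS [L T^-1] ✓

Expression (A) v = dt is dimensionally incorrect.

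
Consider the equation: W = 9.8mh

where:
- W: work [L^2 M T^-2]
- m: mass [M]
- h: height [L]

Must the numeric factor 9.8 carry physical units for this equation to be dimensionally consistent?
Yes

W has dimensions [L^2 M T^-2], while mh alone has dimensions [L M]. For the equation to balance, the factor 9.8 must carry dimensions [L T^-2] — it is a dimensional constant (a numerical value of a physical quantity with its units suppressed), not a pure number.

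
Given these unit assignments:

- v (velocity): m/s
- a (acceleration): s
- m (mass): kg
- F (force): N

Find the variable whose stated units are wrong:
a

The variable a (acceleration) should have units m/s², not s.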